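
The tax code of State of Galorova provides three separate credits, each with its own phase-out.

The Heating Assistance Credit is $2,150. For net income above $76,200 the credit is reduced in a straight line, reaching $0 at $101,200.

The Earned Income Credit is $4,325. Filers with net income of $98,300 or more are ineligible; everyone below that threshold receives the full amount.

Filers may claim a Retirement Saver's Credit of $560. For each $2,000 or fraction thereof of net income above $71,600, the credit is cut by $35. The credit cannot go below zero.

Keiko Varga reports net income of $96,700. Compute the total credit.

$4,817

Heating Assistance Credit: $96,700 is $20,500 into a $25,000 phase-out range, leaving 4,500/25,000 of the credit: $2,150 × 4,500/25,000 = $387.
Earned Income Credit: $96,700 is below the $98,300 cutoff, so the full $4,325 applies.
Retirement Saver's Credit: income exceeds $71,600 by $25,100, which is 13 full-or-partial $2,000 increments; reduction = 13 × $35 = $455, leaving $105.
Total: $387 + $4,325 + $105 = $4,817.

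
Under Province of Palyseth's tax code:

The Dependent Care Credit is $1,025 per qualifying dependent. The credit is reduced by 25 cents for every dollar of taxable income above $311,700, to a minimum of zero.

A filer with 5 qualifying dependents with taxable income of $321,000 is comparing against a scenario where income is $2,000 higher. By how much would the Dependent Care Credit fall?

At $321,000 — base = 5 × $1,025 = $5,125. 25% of the $9,300 excess over $311,700 is $2,325; credit = $5,125 − $2,325 = $2,800.
At $323,000 — base = 5 × $1,025 = $5,125. 25% of the $11,300 excess over $311,700 is $2,825; credit = $5,125 − $2,825 = $2,300.
Lost: $2,800 − $2,300 = $500.

$500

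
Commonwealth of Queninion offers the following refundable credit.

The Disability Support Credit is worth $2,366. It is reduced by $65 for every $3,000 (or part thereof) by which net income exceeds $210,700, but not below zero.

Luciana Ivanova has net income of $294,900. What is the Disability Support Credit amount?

$481

Disability Support Credit: income exceeds $210,700 by $84,200, which is 29 full-or-partial $3,000 increments; reduction = 29 × $65 = $1,885, leaving $481.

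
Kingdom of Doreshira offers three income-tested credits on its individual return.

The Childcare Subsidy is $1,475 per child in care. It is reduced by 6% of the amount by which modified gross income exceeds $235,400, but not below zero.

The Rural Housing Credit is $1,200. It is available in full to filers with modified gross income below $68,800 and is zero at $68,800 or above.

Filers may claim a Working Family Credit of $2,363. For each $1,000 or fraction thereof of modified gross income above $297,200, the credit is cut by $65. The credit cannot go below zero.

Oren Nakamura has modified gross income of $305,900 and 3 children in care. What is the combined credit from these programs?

Childcare Subsidy: base = 3 × $1,475 = $4,425. 6% of the $70,500 excess over $235,400 is $4,230; credit = $4,425 − $4,230 = $195.
Rural Housing Credit: $305,900 meets or exceeds the $68,800 cutoff, so the credit is $0.
Working Family Credit: income exceeds $297,200 by $8,700, which is 9 full-or-partial $1,000 increments; reduction = 9 × $65 = $585, leaving $1,778.
Total: $195 + $0 + $1,778 = $1,973.

$1,973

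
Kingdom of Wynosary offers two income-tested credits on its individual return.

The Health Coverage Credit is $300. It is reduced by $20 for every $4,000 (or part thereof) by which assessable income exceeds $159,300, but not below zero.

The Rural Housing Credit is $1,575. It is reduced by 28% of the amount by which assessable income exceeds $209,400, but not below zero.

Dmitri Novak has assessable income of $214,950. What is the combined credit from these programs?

$41

Health Coverage Credit: income exceeds $159,300 by $55,650, which is 14 full-or-partial $4,000 increments; reduction = 14 × $20 = $280, leaving $20.
Rural Housing Credit: 28% of the $5,550 excess over $209,400 is $1,554; credit = $1,575 − $1,554 = $21.
Total: $20 + $21 = $41.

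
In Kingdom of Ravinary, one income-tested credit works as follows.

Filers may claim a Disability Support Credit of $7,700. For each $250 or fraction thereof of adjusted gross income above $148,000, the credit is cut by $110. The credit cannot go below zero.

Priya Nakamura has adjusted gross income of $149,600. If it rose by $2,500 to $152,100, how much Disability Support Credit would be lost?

$1,100

At $149,600 — income exceeds $148,000 by $1,600, which is 7 full-or-partial $250 increments; reduction = 7 × $110 = $770, leaving $6,930.
At $152,100 — income exceeds $148,000 by $4,100, which is 17 full-or-partial $250 increments; reduction = 17 × $110 = $1,870, leaving $5,830.
Lost: $6,930 − $5,830 = $1,100.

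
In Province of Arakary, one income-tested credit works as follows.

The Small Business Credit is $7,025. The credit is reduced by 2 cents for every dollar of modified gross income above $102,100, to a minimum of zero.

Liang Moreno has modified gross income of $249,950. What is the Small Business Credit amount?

Small Business Credit: 2% of the $147,850 excess over $102,100 is $2,957; credit = $7,025 − $2,957 = $4,068.

$4,068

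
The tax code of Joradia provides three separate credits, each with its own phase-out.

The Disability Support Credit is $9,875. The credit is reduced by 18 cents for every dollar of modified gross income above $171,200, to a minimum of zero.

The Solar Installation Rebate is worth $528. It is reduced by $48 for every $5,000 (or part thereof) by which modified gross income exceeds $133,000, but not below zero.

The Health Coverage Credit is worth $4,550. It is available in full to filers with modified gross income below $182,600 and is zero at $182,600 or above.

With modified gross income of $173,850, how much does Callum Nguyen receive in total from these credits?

Disability Support Credit: 18% of the $2,650 excess over $171,200 is $477; credit = $9,875 − $477 = $9,398.
Solar Installation Rebate: income exceeds $133,000 by $40,850, which is 9 full-or-partial $5,000 increments; reduction = 9 × $48 = $432, leaving $96.
Health Coverage Credit: $173,850 is below the $182,600 cutoff, so the full $4,550 applies.
Total: $9,398 + $96 + $4,550 = $14,044.

$14,044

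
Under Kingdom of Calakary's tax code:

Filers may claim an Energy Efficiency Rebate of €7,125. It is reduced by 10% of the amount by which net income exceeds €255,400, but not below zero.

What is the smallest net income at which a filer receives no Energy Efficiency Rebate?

The credit falls by 10% of each euro above €255,400, so it reaches zero when the excess is €7,125 / 10% = €71,250: income = €255,400 + €71,250 = €326,650.

€326,650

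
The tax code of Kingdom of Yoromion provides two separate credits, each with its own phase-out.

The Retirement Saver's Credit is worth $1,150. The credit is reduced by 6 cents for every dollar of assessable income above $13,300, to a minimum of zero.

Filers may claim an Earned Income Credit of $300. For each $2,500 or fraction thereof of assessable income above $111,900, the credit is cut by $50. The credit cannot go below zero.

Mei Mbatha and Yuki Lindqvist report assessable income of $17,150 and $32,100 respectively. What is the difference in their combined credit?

Mei ($17,150): Retirement Saver's Credit: 6% of the $3,850 excess over $13,300 is $231; credit = $1,150 − $231 = $919. Earned Income Credit: $17,150 is at or below the $111,900 threshold, so the full $300 applies. total $919 + $300 = $1,219
Yuki ($32,100): Retirement Saver's Credit: 6% of the $18,800 excess over $13,300 is $1,128; credit = $1,150 − $1,128 = $22. Earned Income Credit: $32,100 is at or below the $111,900 threshold, so the full $300 applies. total $22 + $300 = $322
Difference: |$1,219 − $322| = $897.

$897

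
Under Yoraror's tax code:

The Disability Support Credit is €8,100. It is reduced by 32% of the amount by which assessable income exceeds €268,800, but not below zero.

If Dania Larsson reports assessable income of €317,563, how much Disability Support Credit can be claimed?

€0

Disability Support Credit: 32% of the €48,763 excess over €268,800 is €15,604.16 ≥ base, so the credit is €0.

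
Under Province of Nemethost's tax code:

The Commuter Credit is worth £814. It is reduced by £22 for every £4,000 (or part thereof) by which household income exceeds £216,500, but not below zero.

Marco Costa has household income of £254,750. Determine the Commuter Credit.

Commuter Credit: income exceeds £216,500 by £38,250, which is 10 full-or-partial £4,000 increments; reduction = 10 × £22 = £220, leaving £594.

£594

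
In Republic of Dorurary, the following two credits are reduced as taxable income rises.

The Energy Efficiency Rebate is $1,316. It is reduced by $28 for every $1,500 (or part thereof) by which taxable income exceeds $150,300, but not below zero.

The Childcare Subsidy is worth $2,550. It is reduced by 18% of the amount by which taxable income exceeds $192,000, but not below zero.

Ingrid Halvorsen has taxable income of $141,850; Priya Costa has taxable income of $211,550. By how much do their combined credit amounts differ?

Ingrid ($141,850): Energy Efficiency Rebate: $141,850 is at or below the $150,300 threshold, so the full $1,316 applies. Childcare Subsidy: $141,850 is at or below the $192,000 threshold, so the full $2,550 applies. total $1,316 + $2,550 = $3,866
Priya ($211,550): Energy Efficiency Rebate: income exceeds $150,300 by $61,250, which is 41 full-or-partial $1,500 increments; reduction = 41 × $28 = $1,148, leaving $168. Childcare Subsidy: 18% of the $19,550 excess over $192,000 is $3,519 ≥ base, so the credit is $0. total $168 + $0 = $168
Difference: |$3,866 − $168| = $3,698.

$3,698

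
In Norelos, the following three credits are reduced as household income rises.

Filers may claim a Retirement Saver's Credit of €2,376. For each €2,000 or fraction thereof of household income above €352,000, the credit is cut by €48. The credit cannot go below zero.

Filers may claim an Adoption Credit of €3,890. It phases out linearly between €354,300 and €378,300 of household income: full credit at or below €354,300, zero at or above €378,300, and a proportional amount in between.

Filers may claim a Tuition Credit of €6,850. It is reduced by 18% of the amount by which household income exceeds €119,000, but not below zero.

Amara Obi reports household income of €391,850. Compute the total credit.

€1,416

Retirement Saver's Credit: income exceeds €352,000 by €39,850, which is 20 full-or-partial €2,000 increments; reduction = 20 × €48 = €960, leaving €1,416.
Adoption Credit: €391,850 is at or above €378,300, so the credit is €0.
Tuition Credit: 18% of the €272,850 excess over €119,000 is €49,113 ≥ base, so the credit is €0.
Total: €1,416 + €0 + €0 = €1,416.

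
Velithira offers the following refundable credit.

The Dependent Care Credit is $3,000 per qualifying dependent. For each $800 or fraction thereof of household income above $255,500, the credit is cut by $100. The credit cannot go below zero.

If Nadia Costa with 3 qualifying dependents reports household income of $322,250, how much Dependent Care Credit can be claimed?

Dependent Care Credit: base = 3 × $3,000 = $9,000. income exceeds $255,500 by $66,750, which is 84 full-or-partial $800 increments; reduction = 84 × $100 = $8,400, leaving $600.

$600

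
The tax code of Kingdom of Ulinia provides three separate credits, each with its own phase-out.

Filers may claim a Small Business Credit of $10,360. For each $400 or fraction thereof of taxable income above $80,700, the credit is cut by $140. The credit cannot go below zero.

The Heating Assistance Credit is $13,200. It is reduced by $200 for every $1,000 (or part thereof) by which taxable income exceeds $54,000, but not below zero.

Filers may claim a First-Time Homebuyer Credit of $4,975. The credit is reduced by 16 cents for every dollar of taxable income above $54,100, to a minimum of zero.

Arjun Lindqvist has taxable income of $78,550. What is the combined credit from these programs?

$19,623

Small Business Credit: $78,550 is at or below the $80,700 threshold, so the full $10,360 applies.
Heating Assistance Credit: income exceeds $54,000 by $24,550, which is 25 full-or-partial $1,000 increments; reduction = 25 × $200 = $5,000, leaving $8,200.
First-Time Homebuyer Credit: 16% of the $24,450 excess over $54,100 is $3,912; credit = $4,975 − $3,912 = $1,063.
Total: $10,360 + $8,200 + $1,063 = $19,623.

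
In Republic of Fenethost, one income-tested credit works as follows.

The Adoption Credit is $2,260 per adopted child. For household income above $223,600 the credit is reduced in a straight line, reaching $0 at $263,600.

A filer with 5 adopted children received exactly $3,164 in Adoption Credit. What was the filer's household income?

$252,400

Full credit = 5 × $2,260 = $11,300.
$3,164 is 3,164/11,300 of the full $11,300, so 8,136/11,300 of the $40,000 range has been used: income = $223,600 + $40,000 × 8,136/11,300 = $252,400.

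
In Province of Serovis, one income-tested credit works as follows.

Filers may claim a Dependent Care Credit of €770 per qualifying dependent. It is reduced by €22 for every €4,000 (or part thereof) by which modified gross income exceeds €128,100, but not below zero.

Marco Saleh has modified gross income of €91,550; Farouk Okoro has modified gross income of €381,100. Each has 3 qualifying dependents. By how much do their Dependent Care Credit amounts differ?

Marco (€91,550): Dependent Care Credit: base = 3 × €770 = €2,310. €91,550 is at or below the €128,100 threshold, so the full €2,310 applies.
Farouk (€381,100): Dependent Care Credit: base = 3 × €770 = €2,310. income exceeds €128,100 by €253,000, which is 64 full-or-partial €4,000 increments; reduction = 64 × €22 = €1,408, leaving €902.
Difference: |€2,310 − €902| = €1,408.

€1,408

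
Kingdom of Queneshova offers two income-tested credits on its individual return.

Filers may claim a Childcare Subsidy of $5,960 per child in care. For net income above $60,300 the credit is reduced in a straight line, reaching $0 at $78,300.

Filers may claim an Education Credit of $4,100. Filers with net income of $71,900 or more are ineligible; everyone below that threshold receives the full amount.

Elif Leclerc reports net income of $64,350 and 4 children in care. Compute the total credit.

$22,576

Childcare Subsidy: base = 4 × $5,960 = $23,840. $64,350 is $4,050 into a $18,000 phase-out range, leaving 13,950/18,000 of the credit: $23,840 × 13,950/18,000 = $18,476.
Education Credit: $64,350 is below the $71,900 cutoff, so the full $4,100 applies.
Total: $18,476 + $4,100 = $22,576.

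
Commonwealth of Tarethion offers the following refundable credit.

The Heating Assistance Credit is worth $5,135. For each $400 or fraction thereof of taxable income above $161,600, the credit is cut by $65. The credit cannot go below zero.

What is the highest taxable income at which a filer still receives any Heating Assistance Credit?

After 78 increments the reduction is 78 × $65 = $5,070, leaving $65; one more increment wipes it out. Increment 78 ends at excess 78 × $400 = $31,200, so the highest qualifying income is $161,600 + $31,200 = $192,800.

$192,800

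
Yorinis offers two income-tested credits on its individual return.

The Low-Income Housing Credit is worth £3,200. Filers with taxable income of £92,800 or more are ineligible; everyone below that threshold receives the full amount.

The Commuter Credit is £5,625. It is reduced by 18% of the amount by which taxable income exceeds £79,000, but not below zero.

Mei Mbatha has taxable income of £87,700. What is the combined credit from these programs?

Low-Income Housing Credit: £87,700 is below the £92,800 cutoff, so the full £3,200 applies.
Commuter Credit: 18% of the £8,700 excess over £79,000 is £1,566; credit = £5,625 − £1,566 = £4,059.
Total: £3,200 + £4,059 = £7,259.

£7,259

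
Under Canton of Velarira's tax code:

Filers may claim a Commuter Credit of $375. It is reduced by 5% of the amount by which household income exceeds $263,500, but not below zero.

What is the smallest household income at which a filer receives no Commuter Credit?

$271,000

The credit falls by 5% of each dollar above $263,500, so it reaches zero when the excess is $375 / 5% = $7,500: income = $263,500 + $7,500 = $271,000.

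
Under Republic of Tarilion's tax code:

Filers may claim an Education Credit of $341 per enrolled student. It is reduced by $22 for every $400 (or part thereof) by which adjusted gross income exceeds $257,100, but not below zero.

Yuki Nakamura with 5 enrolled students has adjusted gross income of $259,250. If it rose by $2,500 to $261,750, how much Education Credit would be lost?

At $259,250 — base = 5 × $341 = $1,705. income exceeds $257,100 by $2,150, which is 6 full-or-partial $400 increments; reduction = 6 × $22 = $132, leaving $1,573.
At $261,750 — base = 5 × $341 = $1,705. income exceeds $257,100 by $4,650, which is 12 full-or-partial $400 increments; reduction = 12 × $22 = $264, leaving $1,441.
Lost: $1,573 − $1,441 = $132.

$132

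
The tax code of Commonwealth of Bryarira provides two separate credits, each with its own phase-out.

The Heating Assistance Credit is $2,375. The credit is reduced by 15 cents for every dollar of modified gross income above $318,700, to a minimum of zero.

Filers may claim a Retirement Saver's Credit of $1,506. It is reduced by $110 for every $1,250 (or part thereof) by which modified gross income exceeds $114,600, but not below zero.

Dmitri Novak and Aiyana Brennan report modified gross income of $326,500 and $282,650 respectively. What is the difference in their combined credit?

Dmitri ($326,500): Heating Assistance Credit: 15% of the $7,800 excess over $318,700 is $1,170; credit = $2,375 − $1,170 = $1,205. Retirement Saver's Credit: income exceeds $114,600 by $211,900 → 170 increments × $110 = $18,700 ≥ base, so the credit is $0. total $1,205 + $0 = $1,205
Aiyana ($282,650): Heating Assistance Credit: $282,650 is at or below the $318,700 threshold, so the full $2,375 applies. Retirement Saver's Credit: income exceeds $114,600 by $168,050 → 135 increments × $110 = $14,850 ≥ base, so the credit is $0. total $2,375 + $0 = $2,375
Difference: |$1,205 − $2,375| = $1,170.

$1,170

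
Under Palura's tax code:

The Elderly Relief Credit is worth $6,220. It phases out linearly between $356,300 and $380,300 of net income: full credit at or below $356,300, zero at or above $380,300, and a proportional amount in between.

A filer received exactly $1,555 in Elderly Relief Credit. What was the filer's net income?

$374,300

$1,555 is 1,555/6,220 of the full $6,220, so 4,665/6,220 of the $24,000 range has been used: income = $356,300 + $24,000 × 4,665/6,220 = $374,300.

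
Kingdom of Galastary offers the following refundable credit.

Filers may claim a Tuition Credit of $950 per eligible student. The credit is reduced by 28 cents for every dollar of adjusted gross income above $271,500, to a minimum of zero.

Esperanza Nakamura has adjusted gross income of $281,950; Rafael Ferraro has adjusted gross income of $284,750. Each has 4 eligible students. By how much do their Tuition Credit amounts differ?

Esperanza ($281,950): Tuition Credit: base = 4 × $950 = $3,800. 28% of the $10,450 excess over $271,500 is $2,926; credit = $3,800 − $2,926 = $874.
Rafael ($284,750): Tuition Credit: base = 4 × $950 = $3,800. 28% of the $13,250 excess over $271,500 is $3,710; credit = $3,800 − $3,710 = $90.
Difference: |$874 − $90| = $784.

$784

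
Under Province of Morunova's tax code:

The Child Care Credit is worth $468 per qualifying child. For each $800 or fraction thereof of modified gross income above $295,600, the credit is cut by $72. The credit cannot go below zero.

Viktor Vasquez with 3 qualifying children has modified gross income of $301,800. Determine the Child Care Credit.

Child Care Credit: base = 3 × $468 = $1,404. income exceeds $295,600 by $6,200, which is 8 full-or-partial $800 increments; reduction = 8 × $72 = $576, leaving $828.

$828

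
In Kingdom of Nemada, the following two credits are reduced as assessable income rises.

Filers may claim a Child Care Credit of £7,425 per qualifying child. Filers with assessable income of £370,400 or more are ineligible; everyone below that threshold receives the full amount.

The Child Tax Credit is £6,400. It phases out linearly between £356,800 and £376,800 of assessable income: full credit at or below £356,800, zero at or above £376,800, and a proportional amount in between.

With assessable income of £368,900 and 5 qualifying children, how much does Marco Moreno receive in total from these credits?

£39,653

Child Care Credit: base = 5 × £7,425 = £37,125. £368,900 is below the £370,400 cutoff, so the full £37,125 applies.
Child Tax Credit: £368,900 is £12,100 into a £20,000 phase-out range, leaving 7,900/20,000 of the credit: £6,400 × 7,900/20,000 = £2,528.
Total: £37,125 + £2,528 = £39,653.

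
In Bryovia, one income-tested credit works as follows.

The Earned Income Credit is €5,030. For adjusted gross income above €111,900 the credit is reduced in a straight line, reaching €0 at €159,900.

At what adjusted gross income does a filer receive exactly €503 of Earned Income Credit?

€503 is 503/5,030 of the full €5,030, so 4,527/5,030 of the €48,000 range has been used: income = €111,900 + €48,000 × 4,527/5,030 = €155,100.

€155,100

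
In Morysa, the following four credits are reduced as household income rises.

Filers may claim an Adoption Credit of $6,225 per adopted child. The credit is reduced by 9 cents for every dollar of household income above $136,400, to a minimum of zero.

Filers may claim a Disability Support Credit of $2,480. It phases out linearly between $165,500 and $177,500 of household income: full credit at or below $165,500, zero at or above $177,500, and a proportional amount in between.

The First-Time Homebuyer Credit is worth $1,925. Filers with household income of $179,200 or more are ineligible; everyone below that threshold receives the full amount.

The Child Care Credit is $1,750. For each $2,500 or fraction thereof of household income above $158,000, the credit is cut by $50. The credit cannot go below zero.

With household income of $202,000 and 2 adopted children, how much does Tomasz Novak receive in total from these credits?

Adoption Credit: base = 2 × $6,225 = $12,450. 9% of the $65,600 excess over $136,400 is $5,904; credit = $12,450 − $5,904 = $6,546.
Disability Support Credit: $202,000 is at or above $177,500, so the credit is $0.
First-Time Homebuyer Credit: $202,000 meets or exceeds the $179,200 cutoff, so the credit is $0.
Child Care Credit: income exceeds $158,000 by $44,000, which is 18 full-or-partial $2,500 increments; reduction = 18 × $50 = $900, leaving $850.
Total: $6,546 + $0 + $0 + $850 = $7,396.

$7,396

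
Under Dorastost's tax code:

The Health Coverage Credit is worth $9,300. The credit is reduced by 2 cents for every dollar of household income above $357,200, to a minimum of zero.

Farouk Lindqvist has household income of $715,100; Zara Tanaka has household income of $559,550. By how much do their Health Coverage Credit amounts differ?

$3,111

Farouk ($715,100): Health Coverage Credit: 2% of the $357,900 excess over $357,200 is $7,158; credit = $9,300 − $7,158 = $2,142.
Zara ($559,550): Health Coverage Credit: 2% of the $202,350 excess over $357,200 is $4,047; credit = $9,300 − $4,047 = $5,253.
Difference: |$2,142 − $5,253| = $3,111.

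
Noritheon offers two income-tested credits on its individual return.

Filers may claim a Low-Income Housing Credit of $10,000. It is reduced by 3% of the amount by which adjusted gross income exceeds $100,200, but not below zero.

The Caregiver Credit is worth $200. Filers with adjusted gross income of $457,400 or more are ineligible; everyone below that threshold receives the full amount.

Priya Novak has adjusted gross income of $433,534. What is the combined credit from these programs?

$200

Low-Income Housing Credit: 3% of the $333,334 excess over $100,200 is $10,000.02 ≥ base, so the credit is $0.
Caregiver Credit: $433,534 is below the $457,400 cutoff, so the full $200 applies.
Total: $0 + $200 = $200.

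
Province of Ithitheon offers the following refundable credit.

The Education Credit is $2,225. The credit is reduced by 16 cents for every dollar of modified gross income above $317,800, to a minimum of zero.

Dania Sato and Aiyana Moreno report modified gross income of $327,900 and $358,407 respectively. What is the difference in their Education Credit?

Dania ($327,900): Education Credit: 16% of the $10,100 excess over $317,800 is $1,616; credit = $2,225 − $1,616 = $609.
Aiyana ($358,407): Education Credit: 16% of the $40,607 excess over $317,800 is $6,497.12 ≥ base, so the credit is $0.
Difference: |$609 − $0| = $609.

$609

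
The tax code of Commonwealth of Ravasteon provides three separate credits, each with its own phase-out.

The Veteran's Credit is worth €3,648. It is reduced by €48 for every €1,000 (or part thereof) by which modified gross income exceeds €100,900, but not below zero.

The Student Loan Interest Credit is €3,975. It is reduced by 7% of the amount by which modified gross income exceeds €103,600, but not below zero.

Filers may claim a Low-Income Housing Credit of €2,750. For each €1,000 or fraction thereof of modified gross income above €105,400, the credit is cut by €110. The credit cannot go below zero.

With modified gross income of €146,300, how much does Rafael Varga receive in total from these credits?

Veteran's Credit: income exceeds €100,900 by €45,400, which is 46 full-or-partial €1,000 increments; reduction = 46 × €48 = €2,208, leaving €1,440.
Student Loan Interest Credit: 7% of the €42,700 excess over €103,600 is €2,989; credit = €3,975 − €2,989 = €986.
Low-Income Housing Credit: income exceeds €105,400 by €40,900 → 41 increments × €110 = €4,510 ≥ base, so the credit is €0.
Total: €1,440 + €986 + €0 = €2,426.

€2,426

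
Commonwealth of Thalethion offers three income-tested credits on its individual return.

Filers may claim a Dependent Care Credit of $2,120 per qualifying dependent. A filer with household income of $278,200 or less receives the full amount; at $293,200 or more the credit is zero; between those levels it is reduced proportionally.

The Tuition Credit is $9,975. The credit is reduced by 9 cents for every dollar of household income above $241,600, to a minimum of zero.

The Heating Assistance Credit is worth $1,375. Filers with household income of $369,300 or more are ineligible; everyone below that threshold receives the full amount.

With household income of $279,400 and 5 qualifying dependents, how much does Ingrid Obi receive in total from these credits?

$17,700

Dependent Care Credit: base = 5 × $2,120 = $10,600. $279,400 is $1,200 into a $15,000 phase-out range, leaving 13,800/15,000 of the credit: $10,600 × 13,800/15,000 = $9,752.
Tuition Credit: 9% of the $37,800 excess over $241,600 is $3,402; credit = $9,975 − $3,402 = $6,573.
Heating Assistance Credit: $279,400 is below the $369,300 cutoff, so the full $1,375 applies.
Total: $9,752 + $6,573 + $1,375 = $17,700.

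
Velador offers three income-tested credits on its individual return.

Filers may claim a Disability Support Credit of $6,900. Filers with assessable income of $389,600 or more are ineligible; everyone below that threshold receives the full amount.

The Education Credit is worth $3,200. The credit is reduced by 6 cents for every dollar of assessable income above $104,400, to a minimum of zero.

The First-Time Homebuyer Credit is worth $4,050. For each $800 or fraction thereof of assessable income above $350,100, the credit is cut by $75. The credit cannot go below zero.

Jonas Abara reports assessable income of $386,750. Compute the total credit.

Disability Support Credit: $386,750 is below the $389,600 cutoff, so the full $6,900 applies.
Education Credit: 6% of the $282,350 excess over $104,400 is $16,941 ≥ base, so the credit is $0.
First-Time Homebuyer Credit: income exceeds $350,100 by $36,650, which is 46 full-or-partial $800 increments; reduction = 46 × $75 = $3,450, leaving $600.
Total: $6,900 + $0 + $600 = $7,500.

$7,500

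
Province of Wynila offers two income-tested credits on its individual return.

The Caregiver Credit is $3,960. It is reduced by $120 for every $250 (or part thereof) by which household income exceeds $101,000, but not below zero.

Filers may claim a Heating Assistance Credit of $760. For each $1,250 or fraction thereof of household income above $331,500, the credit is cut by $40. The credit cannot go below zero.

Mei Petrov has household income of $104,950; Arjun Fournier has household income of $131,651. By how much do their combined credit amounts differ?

Mei ($104,950): Caregiver Credit: income exceeds $101,000 by $3,950, which is 16 full-or-partial $250 increments; reduction = 16 × $120 = $1,920, leaving $2,040. Heating Assistance Credit: $104,950 is at or below the $331,500 threshold, so the full $760 applies. total $2,040 + $760 = $2,800
Arjun ($131,651): Caregiver Credit: income exceeds $101,000 by $30,651 → 123 increments × $120 = $14,760 ≥ base, so the credit is $0. Heating Assistance Credit: $131,651 is at or below the $331,500 threshold, so the full $760 applies. total $0 + $760 = $760
Difference: |$2,800 − $760| = $2,040.

$2,040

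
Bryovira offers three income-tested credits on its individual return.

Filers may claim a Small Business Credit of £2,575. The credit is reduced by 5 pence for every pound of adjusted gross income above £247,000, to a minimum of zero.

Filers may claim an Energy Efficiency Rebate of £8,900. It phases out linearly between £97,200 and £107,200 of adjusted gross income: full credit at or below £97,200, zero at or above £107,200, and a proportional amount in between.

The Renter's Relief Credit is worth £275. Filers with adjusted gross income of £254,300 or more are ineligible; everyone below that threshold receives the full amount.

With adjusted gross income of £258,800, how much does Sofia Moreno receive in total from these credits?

£1,985

Small Business Credit: 5% of the £11,800 excess over £247,000 is £590; credit = £2,575 − £590 = £1,985.
Energy Efficiency Rebate: £258,800 is at or above £107,200, so the credit is £0.
Renter's Relief Credit: £258,800 meets or exceeds the £254,300 cutoff, so the credit is £0.
Total: £1,985 + £0 + £0 = £1,985.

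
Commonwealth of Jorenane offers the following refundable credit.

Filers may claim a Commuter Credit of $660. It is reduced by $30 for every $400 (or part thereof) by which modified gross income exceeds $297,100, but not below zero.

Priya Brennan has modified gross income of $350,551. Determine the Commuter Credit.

$0

Commuter Credit: income exceeds $297,100 by $53,451 → 134 increments × $30 = $4,020 ≥ base, so the credit is $0.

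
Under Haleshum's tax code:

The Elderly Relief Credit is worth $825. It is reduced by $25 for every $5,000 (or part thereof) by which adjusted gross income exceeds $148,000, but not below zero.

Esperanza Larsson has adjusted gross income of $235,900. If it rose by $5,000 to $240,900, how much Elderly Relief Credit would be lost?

At $235,900 — income exceeds $148,000 by $87,900, which is 18 full-or-partial $5,000 increments; reduction = 18 × $25 = $450, leaving $375.
At $240,900 — income exceeds $148,000 by $92,900, which is 19 full-or-partial $5,000 increments; reduction = 19 × $25 = $475, leaving $350.
Lost: $375 − $350 = $25.

$25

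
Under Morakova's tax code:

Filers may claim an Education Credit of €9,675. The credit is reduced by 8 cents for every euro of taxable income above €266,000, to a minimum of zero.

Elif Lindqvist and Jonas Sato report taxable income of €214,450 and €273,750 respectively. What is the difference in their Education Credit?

€620

Elif (€214,450): Education Credit: €214,450 is at or below the €266,000 threshold, so the full €9,675 applies.
Jonas (€273,750): Education Credit: 8% of the €7,750 excess over €266,000 is €620; credit = €9,675 − €620 = €9,055.
Difference: |€9,675 − €9,055| = €620.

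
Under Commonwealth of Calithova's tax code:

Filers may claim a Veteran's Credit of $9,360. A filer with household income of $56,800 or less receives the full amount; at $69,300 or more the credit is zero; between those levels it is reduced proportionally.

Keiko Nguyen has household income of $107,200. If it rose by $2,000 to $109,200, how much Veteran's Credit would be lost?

$0

At $107,200 — $107,200 is at or above $69,300, so the credit is $0.
At $109,200 — $109,200 is at or above $69,300, so the credit is $0.
Lost: $0 − $0 = $0.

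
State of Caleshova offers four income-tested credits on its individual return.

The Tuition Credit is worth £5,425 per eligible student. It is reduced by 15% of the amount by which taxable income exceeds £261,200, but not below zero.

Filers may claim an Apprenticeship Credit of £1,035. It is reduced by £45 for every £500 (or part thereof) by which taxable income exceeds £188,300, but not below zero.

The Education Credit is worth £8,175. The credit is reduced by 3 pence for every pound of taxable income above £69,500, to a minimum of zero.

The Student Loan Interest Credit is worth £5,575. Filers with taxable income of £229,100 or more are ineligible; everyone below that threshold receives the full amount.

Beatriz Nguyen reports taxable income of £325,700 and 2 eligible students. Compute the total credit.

Tuition Credit: base = 2 × £5,425 = £10,850. 15% of the £64,500 excess over £261,200 is £9,675; credit = £10,850 − £9,675 = £1,175.
Apprenticeship Credit: income exceeds £188,300 by £137,400 → 275 increments × £45 = £12,375 ≥ base, so the credit is £0.
Education Credit: 3% of the £256,200 excess over £69,500 is £7,686; credit = £8,175 − £7,686 = £489.
Student Loan Interest Credit: £325,700 meets or exceeds the £229,100 cutoff, so the credit is £0.
Total: £1,175 + £0 + £489 + £0 = £1,664.

£1,664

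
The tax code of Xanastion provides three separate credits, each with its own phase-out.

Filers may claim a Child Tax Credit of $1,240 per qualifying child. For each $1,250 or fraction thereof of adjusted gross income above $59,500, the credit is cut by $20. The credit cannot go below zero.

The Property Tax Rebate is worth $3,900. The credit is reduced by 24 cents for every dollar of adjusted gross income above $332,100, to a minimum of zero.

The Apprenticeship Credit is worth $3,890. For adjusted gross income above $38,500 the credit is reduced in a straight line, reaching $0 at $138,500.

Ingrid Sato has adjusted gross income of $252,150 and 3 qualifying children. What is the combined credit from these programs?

Child Tax Credit: base = 3 × $1,240 = $3,720. income exceeds $59,500 by $192,650, which is 155 full-or-partial $1,250 increments; reduction = 155 × $20 = $3,100, leaving $620.
Property Tax Rebate: $252,150 is at or below the $332,100 threshold, so the full $3,900 applies.
Apprenticeship Credit: $252,150 is at or above $138,500, so the credit is $0.
Total: $620 + $3,900 + $0 = $4,520.

$4,520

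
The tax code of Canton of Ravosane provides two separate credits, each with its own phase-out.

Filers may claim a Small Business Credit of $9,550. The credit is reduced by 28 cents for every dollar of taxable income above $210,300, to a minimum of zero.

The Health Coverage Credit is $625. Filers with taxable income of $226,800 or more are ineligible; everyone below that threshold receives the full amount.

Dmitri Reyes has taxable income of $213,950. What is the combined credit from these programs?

$9,153

Small Business Credit: 28% of the $3,650 excess over $210,300 is $1,022; credit = $9,550 − $1,022 = $8,528.
Health Coverage Credit: $213,950 is below the $226,800 cutoff, so the full $625 applies.
Total: $8,528 + $625 = $9,153.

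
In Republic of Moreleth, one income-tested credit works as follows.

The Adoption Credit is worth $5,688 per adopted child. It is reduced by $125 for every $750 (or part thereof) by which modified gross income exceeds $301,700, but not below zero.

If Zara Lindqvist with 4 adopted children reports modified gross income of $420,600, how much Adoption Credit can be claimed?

$2,877

Adoption Credit: base = 4 × $5,688 = $22,752. income exceeds $301,700 by $118,900, which is 159 full-or-partial $750 increments; reduction = 159 × $125 = $19,875, leaving $2,877.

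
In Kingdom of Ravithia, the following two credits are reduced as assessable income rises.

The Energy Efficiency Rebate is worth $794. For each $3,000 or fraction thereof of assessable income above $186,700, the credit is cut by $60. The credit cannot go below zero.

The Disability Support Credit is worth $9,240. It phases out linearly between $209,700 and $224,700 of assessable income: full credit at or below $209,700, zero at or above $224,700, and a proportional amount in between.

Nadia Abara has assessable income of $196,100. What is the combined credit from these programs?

Energy Efficiency Rebate: income exceeds $186,700 by $9,400, which is 4 full-or-partial $3,000 increments; reduction = 4 × $60 = $240, leaving $554.
Disability Support Credit: $196,100 is at or below the $209,700 threshold, so the full $9,240 applies.
Total: $554 + $9,240 = $9,794.

$9,794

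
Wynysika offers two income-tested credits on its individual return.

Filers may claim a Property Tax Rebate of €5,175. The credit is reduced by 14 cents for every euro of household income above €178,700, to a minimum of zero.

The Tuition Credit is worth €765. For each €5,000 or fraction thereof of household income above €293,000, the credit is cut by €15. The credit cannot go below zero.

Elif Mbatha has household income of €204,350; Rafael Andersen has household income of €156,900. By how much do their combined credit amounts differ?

Elif (€204,350): Property Tax Rebate: 14% of the €25,650 excess over €178,700 is €3,591; credit = €5,175 − €3,591 = €1,584. Tuition Credit: €204,350 is at or below the €293,000 threshold, so the full €765 applies. total €1,584 + €765 = €2,349
Rafael (€156,900): Property Tax Rebate: €156,900 is at or below the €178,700 threshold, so the full €5,175 applies. Tuition Credit: €156,900 is at or below the €293,000 threshold, so the full €765 applies. total €5,175 + €765 = €5,940
Difference: |€2,349 − €5,940| = €3,591.

€3,591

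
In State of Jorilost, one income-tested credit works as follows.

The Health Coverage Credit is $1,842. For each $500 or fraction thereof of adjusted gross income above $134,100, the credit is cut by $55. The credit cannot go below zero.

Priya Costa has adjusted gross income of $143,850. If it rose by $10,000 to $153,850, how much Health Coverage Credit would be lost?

$742

At $143,850 — income exceeds $134,100 by $9,750, which is 20 full-or-partial $500 increments; reduction = 20 × $55 = $1,100, leaving $742.
At $153,850 — income exceeds $134,100 by $19,750 → 40 increments × $55 = $2,200 ≥ base, so the credit is $0.
Lost: $742 − $0 = $742.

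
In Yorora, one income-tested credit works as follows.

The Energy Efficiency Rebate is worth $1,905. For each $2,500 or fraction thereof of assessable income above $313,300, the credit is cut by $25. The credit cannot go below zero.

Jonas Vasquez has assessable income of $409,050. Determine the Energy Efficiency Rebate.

$930

Energy Efficiency Rebate: income exceeds $313,300 by $95,750, which is 39 full-or-partial $2,500 increments; reduction = 39 × $25 = $975, leaving $930.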